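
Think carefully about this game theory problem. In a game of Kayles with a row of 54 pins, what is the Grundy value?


Kayles: a move removes 1 or 2 adjacent pins from a contiguous row.
Removing pins from a row of k leaves two independent rows (a, b) with a + b = k - 1 (one pin) or a + b = k - 2 (two pins); an end removal gives a = 0.
By Sprague-Grundy, G(k) = mex{ G(a) XOR G(b) } over all these splits. G(0) = 0.
G(1): splits (0,0):0^0=0 -> mex({0}) = 1
G(2): splits (0,1):0^1=1 (0,0):0^0=0 -> mex({0, 1}) = 2
G(3): splits (0,2):0^2=2 (1,1):1^1=0 (0,1):0^1=1 -> mex({0, 1, 2}) = 3
G(4): splits (0,3):0^3=3 (1,2):1^2=3 (0,2):0^2=2 (1,1):1^1=0 -> mex({0, 2, 3}) = 1
G(5): splits (0,4):0^1=1 (1,3):1^3=2 (2,2):2^2=0 (0,3):0^3=3 (1,2):1^2=3 -> mex({0, 1, 2, 3}) = 4
G(6) = mex({0, 1, 2, 4}) = 3
G(7) = mex({0, 1, 3, 4, 5}) = 2
G(8) = mex({0, 2, 3, 5, 6}) = 1
G(9) = mex({0, 1, 2, 3, 6, 7}) = 4
G(10) = mex({0, 1, 3, 4, 5, 7}) = 2
G(11) = mex({0, 1, 2, 3, 4, 5}) = 6
G(12) = mex({0, 1, 2, 3, 5, 6, 7}) = 4
G(13) = mex({0, 2, 3, 4, 6, 7}) = 1
G(14) = mex({0, 1, 4, 5, 6, 7}) = 2
G(15) = mex({0, 1, 2, 3, 4, 5, 6}) = 7
G(16) = mex({0, 2, 3, 5, 6, 7}) = 1
G(17) = mex({0, 1, 2, 3, 5, 6, 7}) = 4
G(18) = mex({0, 1, 2, 4, 5, 6}) = 3
G(19) = mex({0, 1, 3, 4, 5, 7}) = 2
G(20) = mex({0, 2, 3, 4, 5, 6, 7}) = 1
G(21) = mex({0, 1, 2, 3, 5, 6, 7}) = 4
G(22) = mex({0, 1, 2, 3, 4, 5, 7}) = 6
G(23) = mex({0, 1, 2, 3, 4, 5, 6}) = 7
G(24) = mex({0, 1, 2, 3, 5, 6, 7}) = 4
G(25) = mex({0, 2, 3, 4, 6, 7}) = 1
G(26) = mex({0, 1, 3, 4, 5, 6, 7}) = 2
G(27) = mex({0, 1, 2, 3, 4, 5, 6, 7}) = 8
G(28) = mex({0, 1, 2, 3, 4, 6, 7, 8}) = 5
G(29) = mex({0, 1, 2, 3, 5, 6, 7, 8, 9}) = 4
G(30) = mex({0, 1, 2, 3, 4, 5, 6, 9, 10}) = 7
G(31) = mex({0, 1, 3, 4, 5, 7, 10, 11}) = 2
G(32) = mex({0, 2, 3, 4, 5, 6, 7, 9, 11}) = 1
G(33) = mex({0, 1, 2, 3, 4, 5, 6, 7, 9, 12}) = 8
G(34) = mex({0, 1, 2, 3, 4, 5, 7, 8, 11, 12}) = 6
G(35) = mex({0, 1, 2, 3, 4, 5, 6, 8, 9, 10, 11}) = 7
G(36) = mex({0, 1, 2, 3, 5, 6, 7, 9, 10}) = 4
G(37) = mex({0, 2, 3, 4, 6, 7, 9, 10, 11, 12}) = 1
G(38) = mex({0, 1, 3, 4, 5, 6, 7, 9, 10, 11, 12}) = 2
G(39) = mex({0, 1, 2, 4, 5, 6, 7, 9, 10, 12, 14}) = 3
G(40) = mex({0, 2, 3, 4, 6, 7, 11, 12, 14}) = 1
G(41) = mex({0, 1, 2, 3, 5, 6, 7, 9, 10, 11, 12}) = 4
G(42) = mex({0, 1, 2, 3, 4, 5, 6, 9, 10}) = 7
G(43) = mex({0, 1, 3, 4, 5, 7, 9, 10, 12, 15}) = 2
G(44) = mex({0, 2, 3, 4, 5, 6, 7, 9, 10, 12, 15}) = 1
G(45) = mex({0, 1, 2, 3, 4, 5, 6, 7, 9, 10, 12, 14}) = 8
G(46) = mex({0, 1, 3, 4, 5, 7, 8, 11, 12, 14}) = 2
G(47) = mex({0, 1, 2, 3, 4, 5, 6, 8, 9, 10, 11, 12}) = 7
G(48) = mex({0, 1, 2, 3, 5, 6, 7, 9, 10}) = 4
G(49) = mex({0, 2, 3, 4, 6, 7, 9, 10, 11, 12, 15}) = 1
G(50) = mex({0, 1, 4, 5, 6, 7, 9, 11, 12, 14, 15}) = 2
G(51) = mex({0, 1, 2, 3, 4, 5, 6, 7, 9, 12, 14, 15}) = 8
G(52) = mex({0, 2, 3, 4, 5, 6, 7, 8, 11, 12, 15}) = 1
G(53) = mex({0, 1, 2, 3, 5, 6, 7, 8, 9, 10, 11, 12}) = 4
G(54) = mex({0, 1, 2, 3, 4, 5, 6, 9, 10}) = 7
Therefore G(54) = 7.

7


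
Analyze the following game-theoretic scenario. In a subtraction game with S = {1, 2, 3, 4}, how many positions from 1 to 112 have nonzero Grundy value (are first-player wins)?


Subtraction set S = {1, 2, 3, 4}, so G(n) = n mod 5.
G(n) = 0 when n is a multiple of 5.
Multiples of 5 in [1, 112]: 22
N-positions (nonzero Grundy) = 112 - 22 = 90

90


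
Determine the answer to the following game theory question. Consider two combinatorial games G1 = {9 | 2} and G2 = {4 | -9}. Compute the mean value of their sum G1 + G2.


G1 = {9 | 2}, G2 = {4 | -9}
Each is a switch {a | b} with numbers a > b; its mean value is (a + b)/2, and mean value is additive over game sums: m(G1 + G2) = m(G1) + m(G2).
Mean of G1 = (9 + (2))/2 = 11/2 = 11/2
Mean of G2 = (4 + (-9))/2 = -5/2 = -5/2
Mean of G1 + G2 = 11/2 + -5/2 = 3

3


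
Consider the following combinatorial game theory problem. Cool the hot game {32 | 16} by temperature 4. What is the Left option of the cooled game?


Original game: {32 | 16} (a switch {a | b} with a > b).
Cooling by t (for t below the temperature (a - b)/2 = 8) taxes each move by t: {a | b} cooled by t is {a - t | b + t}.
Cooling amount: t = 4
Cooled Left option: 32 - 4 = 28
Cooled Right option: 16 + 4 = 20
Cooled game: {28 | 20}
Left option = 28

28


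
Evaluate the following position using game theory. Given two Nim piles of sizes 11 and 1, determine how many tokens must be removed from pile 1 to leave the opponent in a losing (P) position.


Piles: 11 and 1
Current XOR: 11 XOR 1 = 10 (non-zero, so this is an N-position).
To make the XOR zero, we need to find a move that balances the piles.
For pile 1 (size 11): target = 11 XOR 10 = 1
We reduce pile 1 from 11 to 1.
Tokens removed: 11 - 1 = 10
Verification: 1 XOR 1 = 0

10


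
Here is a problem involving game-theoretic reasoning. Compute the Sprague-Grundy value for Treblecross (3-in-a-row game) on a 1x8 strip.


Treblecross: place X on empty cells; 3-in-a-row wins.
Playing within two cells of an existing X lets the opponent win at once, so sensible play treats the cells i-2..i+2 around each X as dead. The player left with no safe cell loses, so this is a normal-play take-away game on strips of safe cells.
Placing X at cell i (0-indexed) of a strip of k safe cells leaves independent strips of sizes max(0, i-2) and max(0, k-i-3). Hence G(k) = mex{ G(max(0,i-2)) XOR G(max(0,k-i-3)) : 0 <= i < k }, with G(0) = 0.
G(1): splits (0,0):0^0=0 -> mex({0}) = 1
G(2): splits (0,0):0^0=0 -> mex({0}) = 1
G(3): splits (0,0):0^0=0 -> mex({0}) = 1
G(4): splits (0,1):0^1=1 (0,0):0^0=0 -> mex({0, 1}) = 2
G(5): splits (0,2):0^1=1 (0,1):0^1=1 (0,0):0^0=0 -> mex({0, 1}) = 2
G(6) = mex({1}) = 0
G(7) = mex({0, 1, 2}) = 3
G(8) = mex({0, 1, 2}) = 3
Therefore G(8) = 3.

3


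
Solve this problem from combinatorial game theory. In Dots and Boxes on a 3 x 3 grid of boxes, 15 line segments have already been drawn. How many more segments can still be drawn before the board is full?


Grid: 3 x 3 boxes, i.e. 4 rows and 4 columns of dots.
Horizontal edges: (rows + 1) * cols = 4 * 3 = 12
Vertical edges: rows * (cols + 1) = 3 * 4 = 12
Total edges: 12 + 12 = 24
Edges drawn: 15
Remaining: 24 - 15 = 9

9


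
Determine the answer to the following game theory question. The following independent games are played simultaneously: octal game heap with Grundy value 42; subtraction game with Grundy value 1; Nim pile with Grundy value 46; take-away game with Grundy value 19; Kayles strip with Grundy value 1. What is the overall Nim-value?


By the Sprague-Grundy theorem, the Grundy value of a sum of games is the XOR of individual Grundy values.
octal game heap: Grundy value = 42. Running XOR: 0 XOR 42 = 42
subtraction game: Grundy value = 1. Running XOR: 42 XOR 1 = 43
Nim pile: Grundy value = 46. Running XOR: 43 XOR 46 = 5
take-away game: Grundy value = 19. Running XOR: 5 XOR 19 = 22
Kayles strip: Grundy value = 1. Running XOR: 22 XOR 1 = 23
The combined Grundy value is 23.

23


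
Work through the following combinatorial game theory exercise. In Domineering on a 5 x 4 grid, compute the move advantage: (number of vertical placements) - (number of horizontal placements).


Board is 5 x 4 (rows x cols).
Left (vertical) placements: (rows-1) * cols = 4 * 4 = 16
Right (horizontal) placements: rows * (cols-1) = 5 * 3 = 15
Advantage = Left - Right = 16 - 15 = 1

1


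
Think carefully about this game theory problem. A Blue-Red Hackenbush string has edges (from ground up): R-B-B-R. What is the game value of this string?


Edges (from ground): R-B-B-R
By Berlekamp's sign-expansion rule, a Blue-Red Hackenbush stalk has the value of the surreal number whose sign sequence is the edge sequence with B -> + and R -> -.
Sign sequence: -++-
Trace the sign expansion in the surreal number tree, starting from 0:
Edge 1: R (sign -) -> bounds (-inf, 0), value = -1
Edge 2: B (sign +) -> bounds (-1, 0), value = -1/2
Edge 3: B (sign +) -> bounds (-1/2, 0), value = -1/4
Edge 4: R (sign -) -> bounds (-1/2, -1/4), value = -3/8
Game value = -3/8

-3/8


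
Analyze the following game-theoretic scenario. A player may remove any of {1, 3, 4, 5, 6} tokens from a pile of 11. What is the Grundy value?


The subtraction set is S = {1, 3, 4, 5, 6}.
G(k) = mex{ G(k - s) : s in S, s <= k }. We compute iteratively: G(0) = 0.
G(1) = mex({0}) = 1
G(2) = mex({1}) = 0
G(3) = mex({0}) = 1
G(4) = mex({0, 1}) = 2
G(5) = mex({0, 1, 2}) = 3
G(6) = mex({0, 1, 3}) = 2
G(7) = mex({0, 1, 2}) = 3
G(8) = mex({0, 1, 2, 3}) = 4
G(9) = mex({1, 2, 3, 4}) = 0
G(10) = mex({0, 2, 3}) = 1
G(11) = mex({1, 2, 3, 4}) = 0
Therefore G(11) = 0.

0


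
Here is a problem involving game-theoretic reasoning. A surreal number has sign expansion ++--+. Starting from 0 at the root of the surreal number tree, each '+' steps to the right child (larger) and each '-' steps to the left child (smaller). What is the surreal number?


Sign expansion: ++--+
Rule: track bounds (lo, hi), initially (-inf, +inf). On '+', the current value becomes lo and we move to the simplest number in (value, hi): value + 1 if hi = +inf, otherwise the midpoint (value + hi)/2. On '-', the current value becomes hi and we move to value - 1 if lo = -inf, otherwise the midpoint (lo + value)/2.
Start at 0.
Step 1: sign = +, move right. Bounds: (0, +inf). Value = 1
Step 2: sign = +, move right. Bounds: (1, +inf). Value = 2
Step 3: sign = -, move left. Bounds: (1, 2). Value = 3/2
Step 4: sign = -, move left. Bounds: (1, 3/2). Value = 5/4
Step 5: sign = +, move right. Bounds: (5/4, 3/2). Value = 11/8
The surreal number with sign expansion ++--+ is 11/8.

11/8


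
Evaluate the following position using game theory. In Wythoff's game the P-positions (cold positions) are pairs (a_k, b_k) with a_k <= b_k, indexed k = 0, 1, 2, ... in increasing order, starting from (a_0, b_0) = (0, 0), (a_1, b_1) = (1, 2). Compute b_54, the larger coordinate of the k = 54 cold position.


By Wythoff's theorem, a_k = floor(k * phi) and b_k = floor(k * phi^2) = a_k + k, where phi = (1 + sqrt(5))/2 is the golden ratio.
phi = (1 + sqrt(5))/2 = 1.618034
phi^2 = phi + 1 = 2.618034
k = 54
k * phi^2 = 54 * 2.618034 = 141.373835
b_54 = floor(k * phi^2) = 141 (check: a_54 + k = 87 + 54 = 141)

141


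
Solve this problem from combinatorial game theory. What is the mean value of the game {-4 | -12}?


Game = {-4 | -12}, a switch {a | b} with numbers a > b.
Its thermograph has left wall a - t and right wall b + t, which meet at t = (a - b)/2, where both equal (a + b)/2. So the mast (mean value) is at (a + b)/2.
Mean = (-4 + (-12))/2 = -16/2 = -8

-8


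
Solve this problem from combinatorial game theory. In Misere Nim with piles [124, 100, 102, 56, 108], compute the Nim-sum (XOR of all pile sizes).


We need the XOR (exclusive or) of all pile sizes.
After XOR-ing pile 1 (size 124): 0 XOR 124 = 124
After XOR-ing pile 2 (size 100): 124 XOR 100 = 24
After XOR-ing pile 3 (size 102): 24 XOR 102 = 126
After XOR-ing pile 4 (size 56): 126 XOR 56 = 70
After XOR-ing pile 5 (size 108): 70 XOR 108 = 42
The Nim-value of this position is 42.

42


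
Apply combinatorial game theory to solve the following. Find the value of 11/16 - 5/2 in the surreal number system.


x = 11/16, y = 5/2
Converting to common denominator: 16
x = 11/16, y = 40/16
x - y = 11/16 - 5/2 = -29/16

-29/16


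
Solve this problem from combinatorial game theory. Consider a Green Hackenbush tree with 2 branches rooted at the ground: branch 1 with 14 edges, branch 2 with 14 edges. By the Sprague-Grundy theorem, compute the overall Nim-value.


The tree has 2 branches from the ground vertex.
In Green Hackenbush, the Nim-value of a simple path of length k is k.
Branch 1: length 14, Nim-value = 14
Branch 2: length 14, Nim-value = 14
Total Nim-value = XOR of all branch values:
0 XOR 14 = 14
14 XOR 14 = 0
Nim-value of the tree = 0

0


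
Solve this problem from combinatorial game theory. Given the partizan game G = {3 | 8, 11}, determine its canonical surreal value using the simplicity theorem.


Left options: {3}, max = 3
Right options: {8, 11}, min = 8
All options are numbers and max(Left) < min(Right), so by the simplicity theorem the value is the simplest (earliest-born) number strictly between 3 and 8.
Integers 4 through 7 all lie strictly between 3 and 8.
Among integers, the simplest (lowest birthday = smallest |n|; 0 is born on day 0, +-n on day n) is 4.
No non-integer in the interval can be simpler: if x is a non-integer in the interval, then floor(x) or ceil(x) also lies in the interval (the interval contains an integer), and both are proper prefixes of x's sign expansion, i.e. born earlier. So the game value is 4.
Game value = 4

4


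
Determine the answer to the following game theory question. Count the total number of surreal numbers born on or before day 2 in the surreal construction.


Day 0: {|} = 0 is born. Count = 1.
Day n: the number of surreal numbers born by day n is 2^(n+1) - 1.
By day 0: 2^1 - 1 = 1
By day 1: 2^2 - 1 = 3
By day 2: 2^3 - 1 = 7
By day 2: 7 surreal numbers.

7


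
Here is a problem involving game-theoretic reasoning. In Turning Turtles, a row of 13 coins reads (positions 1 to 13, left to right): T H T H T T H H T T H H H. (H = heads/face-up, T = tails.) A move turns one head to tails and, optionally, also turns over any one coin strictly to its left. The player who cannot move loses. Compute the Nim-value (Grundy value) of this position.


Coins: T H T H T T H H T T H H H
Key fact: a single head at position k behaves exactly like a Nim heap of size k (turning it to T and optionally flipping a coin at j < k corresponds to moving the heap from k to j, or to 0), and heads combine as a disjunctive sum (two heads at the same place would cancel, matching j XOR j = 0). So the Nim-value is the XOR of the 1-indexed positions of the heads.
Face-up positions (1-indexed): [2, 4, 7, 8, 11, 12, 13]
XOR 0 with 2: 0 XOR 2 = 2
XOR 2 with 4: 2 XOR 4 = 6
XOR 6 with 7: 6 XOR 7 = 1
XOR 1 with 8: 1 XOR 8 = 9
XOR 9 with 11: 9 XOR 11 = 2
XOR 2 with 12: 2 XOR 12 = 14
XOR 14 with 13: 14 XOR 13 = 3
Nim-value = 3

3


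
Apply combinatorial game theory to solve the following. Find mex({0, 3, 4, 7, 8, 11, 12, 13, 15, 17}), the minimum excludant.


Set = {0, 3, 4, 7, 8, 11, 12, 13, 15, 17}
0 is in the set.
1 is NOT in the set. This is the mex.
mex = 1

1


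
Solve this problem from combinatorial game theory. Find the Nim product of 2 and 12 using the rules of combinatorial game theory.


Nim multiplication is bilinear over XOR: (u XOR v) * w = (u*w) XOR (v*w).
So we split each operand into its bit components and XOR the pairwise Nim products.
2 = 2 (as XOR of powers of 2).
12 = 4 + 8 (as XOR of powers of 2).
Using the standard Nim-product table on single bits:
  2*2 = 3,   2*4 = 8,   2*8 = 12,
  4*4 = 6,   4*8 = 11,  8*8 = 13,
and  1*x = x (identity), k*l = l*k (commutative).
Pairwise Nim products:
  2 * 4 = 8
  2 * 8 = 12
XOR them: 8 XOR 12 = 4.
Result: 2 * 12 = 4 (in Nim).

4


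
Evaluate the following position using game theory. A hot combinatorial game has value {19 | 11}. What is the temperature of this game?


The game is {19 | 11}, a switch {a | b} with numbers a > b.
Cooling {a | b} by t gives {a - t | b + t}, which stops being hot when a - t = b + t, i.e. at t = (a - b)/2. So the temperature of a switch is (a - b)/2.
Temperature = (Left option - Right option) / 2
= (19 - (11)) / 2
= 8 / 2
= 4

4


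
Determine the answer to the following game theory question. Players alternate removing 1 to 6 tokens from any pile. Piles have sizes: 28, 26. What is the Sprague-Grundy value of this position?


Subtraction set: {1, 2, 3, 4, 5, 6}
For this subtraction set, G(n) = n mod 7 (period = max + 1 = 7).
Pile 1 (size 28): G(28) = 28 mod 7 = 0
Pile 2 (size 26): G(26) = 26 mod 7 = 5
Total Grundy value = XOR of all: 0 XOR 5 = 5

5


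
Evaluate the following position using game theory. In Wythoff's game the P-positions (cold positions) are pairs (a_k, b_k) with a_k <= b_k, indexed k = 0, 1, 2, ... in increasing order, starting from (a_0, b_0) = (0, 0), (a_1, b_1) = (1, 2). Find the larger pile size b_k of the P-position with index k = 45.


By Wythoff's theorem, a_k = floor(k * phi) and b_k = floor(k * phi^2) = a_k + k, where phi = (1 + sqrt(5))/2 is the golden ratio.
phi = (1 + sqrt(5))/2 = 1.618034
phi^2 = phi + 1 = 2.618034
k = 45
k * phi^2 = 45 * 2.618034 = 117.811529
b_45 = floor(k * phi^2) = 117 (check: a_45 + k = 72 + 45 = 117)

117


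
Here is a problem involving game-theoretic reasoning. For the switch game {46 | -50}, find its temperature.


The game is {46 | -50}, a switch {a | b} with numbers a > b.
Cooling {a | b} by t gives {a - t | b + t}, which stops being hot when a - t = b + t, i.e. at t = (a - b)/2. So the temperature of a switch is (a - b)/2.
Temperature = (Left option - Right option) / 2
= (46 - (-50)) / 2
= 96 / 2
= 48

48


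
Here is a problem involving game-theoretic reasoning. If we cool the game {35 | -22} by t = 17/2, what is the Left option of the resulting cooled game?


Original game: {35 | -22} (a switch {a | b} with a > b).
Cooling by t (for t below the temperature (a - b)/2 = 57/2) taxes each move by t: {a | b} cooled by t is {a - t | b + t}.
Cooling amount: t = 17/2
Cooled Left option: 35 - 17/2 = 53/2
Cooled Right option: -22 + 17/2 = -27/2
Cooled game: {53/2 | -27/2}
Left option = 53/2

53/2


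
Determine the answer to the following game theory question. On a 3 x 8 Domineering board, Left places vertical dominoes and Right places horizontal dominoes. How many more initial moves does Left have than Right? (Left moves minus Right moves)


Board is 3 x 8 (rows x cols).
Left (vertical) placements: (rows-1) * cols = 2 * 8 = 16
Right (horizontal) placements: rows * (cols-1) = 3 * 7 = 21
Advantage = Left - Right = 16 - 21 = -5

-5


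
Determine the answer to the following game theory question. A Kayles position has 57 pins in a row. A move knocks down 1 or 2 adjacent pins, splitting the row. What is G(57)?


Kayles: a move removes 1 or 2 adjacent pins from a contiguous row.
Removing pins from a row of k leaves two independent rows (a, b) with a + b = k - 1 (one pin) or a + b = k - 2 (two pins); an end removal gives a = 0.
By Sprague-Grundy, G(k) = mex{ G(a) XOR G(b) } over all these splits. G(0) = 0.
G(1): splits (0,0):0^0=0 -> mex({0}) = 1
G(2): splits (0,1):0^1=1 (0,0):0^0=0 -> mex({0, 1}) = 2
G(3): splits (0,2):0^2=2 (1,1):1^1=0 (0,1):0^1=1 -> mex({0, 1, 2}) = 3
G(4): splits (0,3):0^3=3 (1,2):1^2=3 (0,2):0^2=2 (1,1):1^1=0 -> mex({0, 2, 3}) = 1
G(5): splits (0,4):0^1=1 (1,3):1^3=2 (2,2):2^2=0 (0,3):0^3=3 (1,2):1^2=3 -> mex({0, 1, 2, 3}) = 4
G(6) = mex({0, 1, 2, 4}) = 3
G(7) = mex({0, 1, 3, 4, 5}) = 2
G(8) = mex({0, 2, 3, 5, 6}) = 1
G(9) = mex({0, 1, 2, 3, 6, 7}) = 4
G(10) = mex({0, 1, 3, 4, 5, 7}) = 2
G(11) = mex({0, 1, 2, 3, 4, 5}) = 6
G(12) = mex({0, 1, 2, 3, 5, 6, 7}) = 4
G(13) = mex({0, 2, 3, 4, 6, 7}) = 1
G(14) = mex({0, 1, 4, 5, 6, 7}) = 2
G(15) = mex({0, 1, 2, 3, 4, 5, 6}) = 7
G(16) = mex({0, 2, 3, 5, 6, 7}) = 1
G(17) = mex({0, 1, 2, 3, 5, 6, 7}) = 4
G(18) = mex({0, 1, 2, 4, 5, 6}) = 3
G(19) = mex({0, 1, 3, 4, 5, 7}) = 2
G(20) = mex({0, 2, 3, 4, 5, 6, 7}) = 1
G(21) = mex({0, 1, 2, 3, 5, 6, 7}) = 4
G(22) = mex({0, 1, 2, 3, 4, 5, 7}) = 6
G(23) = mex({0, 1, 2, 3, 4, 5, 6}) = 7
G(24) = mex({0, 1, 2, 3, 5, 6, 7}) = 4
G(25) = mex({0, 2, 3, 4, 6, 7}) = 1
G(26) = mex({0, 1, 3, 4, 5, 6, 7}) = 2
G(27) = mex({0, 1, 2, 3, 4, 5, 6, 7}) = 8
G(28) = mex({0, 1, 2, 3, 4, 6, 7, 8}) = 5
G(29) = mex({0, 1, 2, 3, 5, 6, 7, 8, 9}) = 4
G(30) = mex({0, 1, 2, 3, 4, 5, 6, 9, 10}) = 7
G(31) = mex({0, 1, 3, 4, 5, 7, 10, 11}) = 2
G(32) = mex({0, 2, 3, 4, 5, 6, 7, 9, 11}) = 1
G(33) = mex({0, 1, 2, 3, 4, 5, 6, 7, 9, 12}) = 8
G(34) = mex({0, 1, 2, 3, 4, 5, 7, 8, 11, 12}) = 6
G(35) = mex({0, 1, 2, 3, 4, 5, 6, 8, 9, 10, 11}) = 7
G(36) = mex({0, 1, 2, 3, 5, 6, 7, 9, 10}) = 4
G(37) = mex({0, 2, 3, 4, 6, 7, 9, 10, 11, 12}) = 1
G(38) = mex({0, 1, 3, 4, 5, 6, 7, 9, 10, 11, 12}) = 2
G(39) = mex({0, 1, 2, 4, 5, 6, 7, 9, 10, 12, 14}) = 3
G(40) = mex({0, 2, 3, 4, 6, 7, 11, 12, 14}) = 1
G(41) = mex({0, 1, 2, 3, 5, 6, 7, 9, 10, 11, 12}) = 4
G(42) = mex({0, 1, 2, 3, 4, 5, 6, 9, 10}) = 7
G(43) = mex({0, 1, 3, 4, 5, 7, 9, 10, 12, 15}) = 2
G(44) = mex({0, 2, 3, 4, 5, 6, 7, 9, 10, 12, 15}) = 1
G(45) = mex({0, 1, 2, 3, 4, 5, 6, 7, 9, 10, 12, 14}) = 8
G(46) = mex({0, 1, 3, 4, 5, 7, 8, 11, 12, 14}) = 2
G(47) = mex({0, 1, 2, 3, 4, 5, 6, 8, 9, 10, 11, 12}) = 7
G(48) = mex({0, 1, 2, 3, 5, 6, 7, 9, 10}) = 4
G(49) = mex({0, 2, 3, 4, 6, 7, 9, 10, 11, 12, 15}) = 1
G(50) = mex({0, 1, 4, 5, 6, 7, 9, 11, 12, 14, 15}) = 2
G(51) = mex({0, 1, 2, 3, 4, 5, 6, 7, 9, 12, 14, 15}) = 8
G(52) = mex({0, 2, 3, 4, 5, 6, 7, 8, 11, 12, 15}) = 1
G(53) = mex({0, 1, 2, 3, 5, 6, 7, 8, 9, 10, 11, 12}) = 4
G(54) = mex({0, 1, 2, 3, 4, 5, 6, 9, 10}) = 7
G(55) = mex({0, 1, 3, 4, 5, 7, 9, 10, 11, 12}) = 2
G(56) = mex({0, 2, 3, 4, 5, 6, 7, 9, 10, 11, 12, 13, 14}) = 1
G(57) = mex({0, 1, 2, 3, 5, 6, 7, 9, 10, 12, 13, 14, 15}) = 4
Therefore G(57) = 4.

4


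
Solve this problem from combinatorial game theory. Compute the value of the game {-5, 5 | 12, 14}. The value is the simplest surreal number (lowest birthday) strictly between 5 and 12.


Left options: {-5, 5}, max = 5
Right options: {12, 14}, min = 12
All options are numbers and max(Left) < min(Right), so by the simplicity theorem the value is the simplest (earliest-born) number strictly between 5 and 12.
Integers 6 through 11 all lie strictly between 5 and 12.
Among integers, the simplest (lowest birthday = smallest |n|; 0 is born on day 0, +-n on day n) is 6.
No non-integer in the interval can be simpler: if x is a non-integer in the interval, then floor(x) or ceil(x) also lies in the interval (the interval contains an integer), and both are proper prefixes of x's sign expansion, i.e. born earlier. So the game value is 6.
Game value = 6

6


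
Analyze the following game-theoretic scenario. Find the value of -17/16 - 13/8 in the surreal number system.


x = -17/16, y = 13/8
Converting to common denominator: 16
x = -17/16, y = 26/16
x - y = -17/16 - 13/8 = -43/16

-43/16


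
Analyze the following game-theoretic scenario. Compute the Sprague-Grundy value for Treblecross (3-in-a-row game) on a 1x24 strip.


Treblecross: place X on empty cells; 3-in-a-row wins.
Playing within two cells of an existing X lets the opponent win at once, so sensible play treats the cells i-2..i+2 around each X as dead. The player left with no safe cell loses, so this is a normal-play take-away game on strips of safe cells.
Placing X at cell i (0-indexed) of a strip of k safe cells leaves independent strips of sizes max(0, i-2) and max(0, k-i-3). Hence G(k) = mex{ G(max(0,i-2)) XOR G(max(0,k-i-3)) : 0 <= i < k }, with G(0) = 0.
G(1): splits (0,0):0^0=0 -> mex({0}) = 1
G(2): splits (0,0):0^0=0 -> mex({0}) = 1
G(3): splits (0,0):0^0=0 -> mex({0}) = 1
G(4): splits (0,1):0^1=1 (0,0):0^0=0 -> mex({0, 1}) = 2
G(5): splits (0,2):0^1=1 (0,1):0^1=1 (0,0):0^0=0 -> mex({0, 1}) = 2
G(6) = mex({1}) = 0
G(7) = mex({0, 1, 2}) = 3
G(8) = mex({0, 1, 2}) = 3
G(9) = mex({0, 2}) = 1
G(10) = mex({0, 2, 3}) = 1
G(11) = mex({0, 3}) = 1
G(12) = mex({1, 3}) = 0
G(13) = mex({0, 1, 2, 3}) = 4
G(14) = mex({0, 1, 2}) = 3
G(15) = mex({0, 1, 2}) = 3
G(16) = mex({0, 1, 2, 4}) = 3
G(17) = mex({0, 1, 3, 4}) = 2
G(18) = mex({0, 1, 3, 4}) = 2
G(19) = mex({0, 1, 3, 5}) = 2
G(20) = mex({0, 1, 2, 3, 5}) = 4
G(21) = mex({0, 1, 2, 3, 5}) = 4
G(22) = mex({1, 2, 6}) = 0
G(23) = mex({0, 1, 2, 3, 4, 6}) = 5
G(24) = mex({0, 1, 2, 3, 4}) = 5
Therefore G(24) = 5.

5


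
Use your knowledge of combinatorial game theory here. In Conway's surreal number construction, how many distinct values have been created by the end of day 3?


Day 0: {|} = 0 is born. Count = 1.
Day n: the number of surreal numbers born by day n is 2^(n+1) - 1.
By day 0: 2^1 - 1 = 1
By day 1: 2^2 - 1 = 3
By day 2: 2^3 - 1 = 7
By day 3: 2^4 - 1 = 15
By day 3: 15 surreal numbers.

15


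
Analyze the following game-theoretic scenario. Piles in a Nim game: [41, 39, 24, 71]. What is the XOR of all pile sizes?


We need the XOR (exclusive or) of all pile sizes.
After XOR-ing pile 1 (size 41): 0 XOR 41 = 41
After XOR-ing pile 2 (size 39): 41 XOR 39 = 14
After XOR-ing pile 3 (size 24): 14 XOR 24 = 22
After XOR-ing pile 4 (size 71): 22 XOR 71 = 81
The Nim-value of this position is 81.

81


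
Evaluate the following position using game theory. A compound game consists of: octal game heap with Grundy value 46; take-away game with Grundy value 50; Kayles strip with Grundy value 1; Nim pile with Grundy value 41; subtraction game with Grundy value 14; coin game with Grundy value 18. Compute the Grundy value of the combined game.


By the Sprague-Grundy theorem, the Grundy value of a sum of games is the XOR of individual Grundy values.
octal game heap: Grundy value = 46. Running XOR: 0 XOR 46 = 46
take-away game: Grundy value = 50. Running XOR: 46 XOR 50 = 28
Kayles strip: Grundy value = 1. Running XOR: 28 XOR 1 = 29
Nim pile: Grundy value = 41. Running XOR: 29 XOR 41 = 52
subtraction game: Grundy value = 14. Running XOR: 52 XOR 14 = 58
coin game: Grundy value = 18. Running XOR: 58 XOR 18 = 40
The combined Grundy value is 40.

40


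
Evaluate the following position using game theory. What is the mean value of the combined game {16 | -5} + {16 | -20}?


G1 = {16 | -5}, G2 = {16 | -20}
Each is a switch {a | b} with numbers a > b; its mean value is (a + b)/2, and mean value is additive over game sums: m(G1 + G2) = m(G1) + m(G2).
Mean of G1 = (16 + (-5))/2 = 11/2 = 11/2
Mean of G2 = (16 + (-20))/2 = -4/2 = -2
Mean of G1 + G2 = 11/2 + -2 = 7/2

7/2


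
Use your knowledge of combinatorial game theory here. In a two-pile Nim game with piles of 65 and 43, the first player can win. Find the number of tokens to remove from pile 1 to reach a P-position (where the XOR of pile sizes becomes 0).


Piles: 65 and 43
Current XOR: 65 XOR 43 = 106 (non-zero, so this is an N-position).
To make the XOR zero, we need to find a move that balances the piles.
For pile 1 (size 65): target = 65 XOR 106 = 43
We reduce pile 1 from 65 to 43.
Tokens removed: 65 - 43 = 22
Verification: 43 XOR 43 = 0

22


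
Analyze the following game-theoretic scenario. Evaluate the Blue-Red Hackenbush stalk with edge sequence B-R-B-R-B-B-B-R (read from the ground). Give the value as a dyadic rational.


Edges (from ground): B-R-B-R-B-B-B-R
By Berlekamp's sign-expansion rule, a Blue-Red Hackenbush stalk has the value of the surreal number whose sign sequence is the edge sequence with B -> + and R -> -.
Sign sequence: +-+-+++-
Trace the sign expansion in the surreal number tree, starting from 0:
Edge 1: B (sign +) -> bounds (0, +inf), value = 1
Edge 2: R (sign -) -> bounds (0, 1), value = 1/2
Edge 3: B (sign +) -> bounds (1/2, 1), value = 3/4
Edge 4: R (sign -) -> bounds (1/2, 3/4), value = 5/8
Edge 5: B (sign +) -> bounds (5/8, 3/4), value = 11/16
Edge 6: B (sign +) -> bounds (11/16, 3/4), value = 23/32
Edge 7: B (sign +) -> bounds (23/32, 3/4), value = 47/64
Edge 8: R (sign -) -> bounds (23/32, 47/64), value = 93/128
Game value = 93/128

93/128


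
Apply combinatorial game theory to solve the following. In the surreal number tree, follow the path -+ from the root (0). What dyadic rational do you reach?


Sign expansion: -+
Rule: track bounds (lo, hi), initially (-inf, +inf). On '+', the current value becomes lo and we move to the simplest number in (value, hi): value + 1 if hi = +inf, otherwise the midpoint (value + hi)/2. On '-', the current value becomes hi and we move to value - 1 if lo = -inf, otherwise the midpoint (lo + value)/2.
Start at 0.
Step 1: sign = -, move left. Bounds: (-inf, 0). Value = -1
Step 2: sign = +, move right. Bounds: (-1, 0). Value = -1/2
The surreal number with sign expansion -+ is -1/2.

-1/2


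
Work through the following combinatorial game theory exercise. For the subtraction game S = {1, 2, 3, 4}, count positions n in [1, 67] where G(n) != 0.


Subtraction set S = {1, 2, 3, 4}, so G(n) = n mod 5.
G(n) = 0 when n is a multiple of 5.
Multiples of 5 in [1, 67]: 13
N-positions (nonzero Grundy) = 67 - 13 = 54

54


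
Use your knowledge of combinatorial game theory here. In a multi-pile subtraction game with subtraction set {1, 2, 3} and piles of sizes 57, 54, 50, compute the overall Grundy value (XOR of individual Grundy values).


Subtraction set: {1, 2, 3}
For this subtraction set, G(n) = n mod 4 (period = max + 1 = 4).
Pile 1 (size 57): G(57) = 57 mod 4 = 1
Pile 2 (size 54): G(54) = 54 mod 4 = 2
Pile 3 (size 50): G(50) = 50 mod 4 = 2
Total Grundy value = XOR of all: 1 XOR 2 XOR 2 = 1

1


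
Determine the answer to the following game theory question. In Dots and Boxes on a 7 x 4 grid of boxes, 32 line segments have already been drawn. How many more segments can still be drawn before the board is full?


Grid: 7 x 4 boxes, i.e. 8 rows and 5 columns of dots.
Horizontal edges: (rows + 1) * cols = 8 * 4 = 32
Vertical edges: rows * (cols + 1) = 7 * 5 = 35
Total edges: 32 + 35 = 67
Edges drawn: 32
Remaining: 67 - 32 = 35

35


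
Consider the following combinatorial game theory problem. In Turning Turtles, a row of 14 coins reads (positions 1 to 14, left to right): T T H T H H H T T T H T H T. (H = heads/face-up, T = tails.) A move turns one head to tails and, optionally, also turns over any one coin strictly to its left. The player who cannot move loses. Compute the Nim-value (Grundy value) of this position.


Coins: T T H T H H H T T T H T H T
Key fact: a single head at position k behaves exactly like a Nim heap of size k (turning it to T and optionally flipping a coin at j < k corresponds to moving the heap from k to j, or to 0), and heads combine as a disjunctive sum (two heads at the same place would cancel, matching j XOR j = 0). So the Nim-value is the XOR of the 1-indexed positions of the heads.
Face-up positions (1-indexed): [3, 5, 6, 7, 11, 13]
XOR 0 with 3: 0 XOR 3 = 3
XOR 3 with 5: 3 XOR 5 = 6
XOR 6 with 6: 6 XOR 6 = 0
XOR 0 with 7: 0 XOR 7 = 7
XOR 7 with 11: 7 XOR 11 = 12
XOR 12 with 13: 12 XOR 13 = 1
Nim-value = 1

1


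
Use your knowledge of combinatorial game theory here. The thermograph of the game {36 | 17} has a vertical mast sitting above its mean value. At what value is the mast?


Game = {36 | 17}, a switch {a | b} with numbers a > b.
Its thermograph has left wall a - t and right wall b + t, which meet at t = (a - b)/2, where both equal (a + b)/2. So the mast (mean value) is at (a + b)/2.
Mean = (36 + (17))/2 = 53/2 = 53/2

53/2


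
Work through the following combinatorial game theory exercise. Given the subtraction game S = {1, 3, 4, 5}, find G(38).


The subtraction set is S = {1, 3, 4, 5}.
G(k) = mex{ G(k - s) : s in S, s <= k }. We compute iteratively: G(0) = 0.
G(1) = mex({0}) = 1
G(2) = mex({1}) = 0
G(3) = mex({0}) = 1
G(4) = mex({0, 1}) = 2
G(5) = mex({0, 1, 2}) = 3
G(6) = mex({0, 1, 3}) = 2
G(7) = mex({0, 1, 2}) = 3
G(8) = mex({1, 2, 3}) = 0
G(9) = mex({0, 2, 3}) = 1
G(10) = mex({1, 2, 3}) = 0
G(11) = mex({0, 2, 3}) = 1
G(12) = mex({0, 1, 3}) = 2
Observe that G(8)..G(12) = 0, 1, 0, 1, 2 repeats G(0)..G(4) = 0, 1, 0, 1, 2.
For k >= max(S) = 5, G(k) is determined by the previous 5 values G(k-5)..G(k-1); a window of 5 consecutive values has recurred shifted by 8, so by induction G(k + 8) = G(k) for all k >= 0: the sequence is periodic from the start with period 8.
One period: G(0..7) = 0, 1, 0, 1, 2, 3, 2, 3.
38 mod 8 = 6, so G(38) = G(6) = 2.

2


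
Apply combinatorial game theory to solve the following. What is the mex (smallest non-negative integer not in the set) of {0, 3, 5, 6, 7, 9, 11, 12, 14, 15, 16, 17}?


Set = {0, 3, 5, 6, 7, 9, 11, 12, 14, 15, 16, 17}
0 is in the set.
1 is NOT in the set. This is the mex.
mex = 1

1


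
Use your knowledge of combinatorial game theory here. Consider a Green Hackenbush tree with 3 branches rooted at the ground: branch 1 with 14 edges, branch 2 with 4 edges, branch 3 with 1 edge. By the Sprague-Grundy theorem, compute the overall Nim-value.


The tree has 3 branches from the ground vertex.
In Green Hackenbush, the Nim-value of a simple path of length k is k.
Branch 1: length 14, Nim-value = 14
Branch 2: length 4, Nim-value = 4
Branch 3: length 1, Nim-value = 1
Total Nim-value = XOR of all branch values:
0 XOR 14 = 14
14 XOR 4 = 10
10 XOR 1 = 11
Nim-value of the tree = 11

11


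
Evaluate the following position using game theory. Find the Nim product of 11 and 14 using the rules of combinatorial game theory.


Nim multiplication is bilinear over XOR: (u XOR v) * w = (u*w) XOR (v*w).
So we split each operand into its bit components and XOR the pairwise Nim products.
11 = 1 + 2 + 8 (as XOR of powers of 2).
14 = 2 + 4 + 8 (as XOR of powers of 2).
Using the standard Nim-product table on single bits:
  2*2 = 3,   2*4 = 8,   2*8 = 12,
  4*4 = 6,   4*8 = 11,  8*8 = 13,
and  1*x = x (identity), k*l = l*k (commutative).
Pairwise Nim products:
  1 * 2 = 2
  1 * 4 = 4
  1 * 8 = 8
  2 * 2 = 3
  2 * 4 = 8
  2 * 8 = 12
  8 * 2 = 12
  8 * 4 = 11
  8 * 8 = 13
XOR them: 2 XOR 4 XOR 8 XOR 3 XOR 8 XOR 12 XOR 12 XOR 11 XOR 13 = 3.
Result: 11 * 14 = 3 (in Nim).

3


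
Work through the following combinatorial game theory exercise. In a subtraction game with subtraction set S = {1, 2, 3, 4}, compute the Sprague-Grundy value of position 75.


The subtraction set is S = {1, 2, 3, 4}.
G(k) = mex{ G(k - s) : s in S, s <= k }. We compute iteratively: G(0) = 0.
G(1) = mex({0}) = 1
G(2) = mex({0, 1}) = 2
G(3) = mex({0, 1, 2}) = 3
G(4) = mex({0, 1, 2, 3}) = 4
G(5) = mex({1, 2, 3, 4}) = 0
G(6) = mex({0, 2, 3, 4}) = 1
G(7) = mex({0, 1, 3, 4}) = 2
G(8) = mex({0, 1, 2, 4}) = 3
Observe that G(5)..G(8) = 0, 1, 2, 3 repeats G(0)..G(3) = 0, 1, 2, 3.
For k >= max(S) = 4, G(k) is determined by the previous 4 values G(k-4)..G(k-1); a window of 4 consecutive values has recurred shifted by 5, so by induction G(k + 5) = G(k) for all k >= 0: the sequence is periodic from the start with period 5.
One period: G(0..4) = 0, 1, 2, 3, 4.
75 mod 5 = 0, so G(75) = G(0) = 0.

0


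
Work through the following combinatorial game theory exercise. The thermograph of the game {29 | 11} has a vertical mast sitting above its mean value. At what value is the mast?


Game = {29 | 11}, a switch {a | b} with numbers a > b.
Its thermograph has left wall a - t and right wall b + t, which meet at t = (a - b)/2, where both equal (a + b)/2. So the mast (mean value) is at (a + b)/2.
Mean = (29 + (11))/2 = 40/2 = 20

20


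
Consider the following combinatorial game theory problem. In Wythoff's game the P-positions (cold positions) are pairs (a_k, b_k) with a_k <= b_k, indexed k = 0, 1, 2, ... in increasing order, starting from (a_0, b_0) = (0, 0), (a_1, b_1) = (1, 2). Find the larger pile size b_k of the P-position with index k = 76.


By Wythoff's theorem, a_k = floor(k * phi) and b_k = floor(k * phi^2) = a_k + k, where phi = (1 + sqrt(5))/2 is the golden ratio.
phi = (1 + sqrt(5))/2 = 1.618034
phi^2 = phi + 1 = 2.618034
k = 76
k * phi^2 = 76 * 2.618034 = 198.970583
b_76 = floor(k * phi^2) = 198 (check: a_76 + k = 122 + 76 = 198)

198


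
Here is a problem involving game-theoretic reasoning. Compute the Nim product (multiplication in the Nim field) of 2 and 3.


Nim multiplication is bilinear over XOR: (u XOR v) * w = (u*w) XOR (v*w).
So we split each operand into its bit components and XOR the pairwise Nim products.
2 = 2 (as XOR of powers of 2).
3 = 1 + 2 (as XOR of powers of 2).
Using the standard Nim-product table on single bits:
  2*2 = 3,   2*4 = 8,   2*8 = 12,
  4*4 = 6,   4*8 = 11,  8*8 = 13,
and  1*x = x (identity), k*l = l*k (commutative).
Pairwise Nim products:
  2 * 1 = 2
  2 * 2 = 3
XOR them: 2 XOR 3 = 1.
Result: 2 * 3 = 1 (in Nim).

1


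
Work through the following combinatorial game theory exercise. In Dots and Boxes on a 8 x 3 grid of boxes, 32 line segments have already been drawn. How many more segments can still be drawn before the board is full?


Grid: 8 x 3 boxes, i.e. 9 rows and 4 columns of dots.
Horizontal edges: (rows + 1) * cols = 9 * 3 = 27
Vertical edges: rows * (cols + 1) = 8 * 4 = 32
Total edges: 27 + 32 = 59
Edges drawn: 32
Remaining: 59 - 32 = 27

27


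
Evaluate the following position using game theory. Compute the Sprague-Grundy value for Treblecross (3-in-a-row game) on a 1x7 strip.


Treblecross: place X on empty cells; 3-in-a-row wins.
Playing within two cells of an existing X lets the opponent win at once, so sensible play treats the cells i-2..i+2 around each X as dead. The player left with no safe cell loses, so this is a normal-play take-away game on strips of safe cells.
Placing X at cell i (0-indexed) of a strip of k safe cells leaves independent strips of sizes max(0, i-2) and max(0, k-i-3). Hence G(k) = mex{ G(max(0,i-2)) XOR G(max(0,k-i-3)) : 0 <= i < k }, with G(0) = 0.
G(1): splits (0,0):0^0=0 -> mex({0}) = 1
G(2): splits (0,0):0^0=0 -> mex({0}) = 1
G(3): splits (0,0):0^0=0 -> mex({0}) = 1
G(4): splits (0,1):0^1=1 (0,0):0^0=0 -> mex({0, 1}) = 2
G(5): splits (0,2):0^1=1 (0,1):0^1=1 (0,0):0^0=0 -> mex({0, 1}) = 2
G(6) = mex({1}) = 0
G(7) = mex({0, 1, 2}) = 3
Therefore G(7) = 3.

3


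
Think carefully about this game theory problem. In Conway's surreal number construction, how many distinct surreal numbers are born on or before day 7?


Day 0: {|} = 0 is born. Count = 1.
Day n: the number of surreal numbers born by day n is 2^(n+1) - 1.
By day 0: 2^1 - 1 = 1
By day 1: 2^2 - 1 = 3
By day 2: 2^3 - 1 = 7
By day 3: 2^4 - 1 = 15
By day 4: 2^5 - 1 = 31
By day 5: 2^6 - 1 = 63
By day 6: 2^7 - 1 = 127
By day 7: 2^8 - 1 = 255
By day 7: 255 surreal numbers.

255


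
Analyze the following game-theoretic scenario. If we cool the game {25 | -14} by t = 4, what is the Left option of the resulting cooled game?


Original game: {25 | -14} (a switch {a | b} with a > b).
Cooling by t (for t below the temperature (a - b)/2 = 39/2) taxes each move by t: {a | b} cooled by t is {a - t | b + t}.
Cooling amount: t = 4
Cooled Left option: 25 - 4 = 21
Cooled Right option: -14 + 4 = -10
Cooled game: {21 | -10}
Left option = 21

21


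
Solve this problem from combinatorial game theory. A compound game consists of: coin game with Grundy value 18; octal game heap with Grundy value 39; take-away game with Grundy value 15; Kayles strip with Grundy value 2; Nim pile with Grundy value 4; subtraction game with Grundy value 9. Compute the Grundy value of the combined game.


By the Sprague-Grundy theorem, the Grundy value of a sum of games is the XOR of individual Grundy values.
coin game: Grundy value = 18. Running XOR: 0 XOR 18 = 18
octal game heap: Grundy value = 39. Running XOR: 18 XOR 39 = 53
take-away game: Grundy value = 15. Running XOR: 53 XOR 15 = 58
Kayles strip: Grundy value = 2. Running XOR: 58 XOR 2 = 56
Nim pile: Grundy value = 4. Running XOR: 56 XOR 4 = 60
subtraction game: Grundy value = 9. Running XOR: 60 XOR 9 = 53
The combined Grundy value is 53.

53


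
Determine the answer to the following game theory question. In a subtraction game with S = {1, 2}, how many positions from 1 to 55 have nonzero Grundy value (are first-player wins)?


Subtraction set S = {1, 2}, so G(n) = n mod 3.
G(n) = 0 when n is a multiple of 3.
Multiples of 3 in [1, 55]: 18
N-positions (nonzero Grundy) = 55 - 18 = 37

37


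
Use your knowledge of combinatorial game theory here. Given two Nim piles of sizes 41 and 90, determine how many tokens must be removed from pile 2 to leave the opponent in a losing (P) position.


Piles: 41 and 90
Current XOR: 41 XOR 90 = 115 (non-zero, so this is an N-position).
To make the XOR zero, we need to find a move that balances the piles.
For pile 2 (size 90): target = 90 XOR 115 = 41
We reduce pile 2 from 90 to 41.
Tokens removed: 90 - 41 = 49
Verification: 41 XOR 41 = 0

49


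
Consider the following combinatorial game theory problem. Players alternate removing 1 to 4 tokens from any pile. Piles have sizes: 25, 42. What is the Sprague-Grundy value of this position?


Subtraction set: {1, 2, 3, 4}
For this subtraction set, G(n) = n mod 5 (period = max + 1 = 5).
Pile 1 (size 25): G(25) = 25 mod 5 = 0
Pile 2 (size 42): G(42) = 42 mod 5 = 2
Total Grundy value = XOR of all: 0 XOR 2 = 2

2


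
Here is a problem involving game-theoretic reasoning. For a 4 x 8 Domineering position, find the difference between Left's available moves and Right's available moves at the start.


Board is 4 x 8 (rows x cols).
Left (vertical) placements: (rows-1) * cols = 3 * 8 = 24
Right (horizontal) placements: rows * (cols-1) = 4 * 7 = 28
Advantage = Left - Right = 24 - 28 = -4

-4
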